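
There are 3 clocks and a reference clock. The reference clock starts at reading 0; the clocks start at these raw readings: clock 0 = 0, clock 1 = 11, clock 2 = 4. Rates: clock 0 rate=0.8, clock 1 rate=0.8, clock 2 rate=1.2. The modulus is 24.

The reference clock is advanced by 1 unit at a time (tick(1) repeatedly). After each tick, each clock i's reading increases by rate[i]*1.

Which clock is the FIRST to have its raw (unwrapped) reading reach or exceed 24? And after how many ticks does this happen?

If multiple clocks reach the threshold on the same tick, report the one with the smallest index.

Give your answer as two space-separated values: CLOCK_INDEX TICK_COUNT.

clock 0: start=0, rate=0.8, needs 24-0 = 24; ticks = ceil(24/0.8) = ceil(30.0000) = 30; reading at tick 30 = 0 + 0.8*30 = 24.0000
clock 1: start=11, rate=0.8, needs 24-11 = 13; ticks = ceil(13/0.8) = ceil(16.2500) = 17; reading at tick 17 = 11 + 0.8*17 = 24.6000
clock 2: start=4, rate=1.2, needs 24-4 = 20; ticks = ceil(20/1.2) = ceil(16.6667) = 17; reading at tick 17 = 4 + 1.2*17 = 24.4000
Minimum tick count = 17; winners = [1, 2]; smallest index = 1

Answer: 1 17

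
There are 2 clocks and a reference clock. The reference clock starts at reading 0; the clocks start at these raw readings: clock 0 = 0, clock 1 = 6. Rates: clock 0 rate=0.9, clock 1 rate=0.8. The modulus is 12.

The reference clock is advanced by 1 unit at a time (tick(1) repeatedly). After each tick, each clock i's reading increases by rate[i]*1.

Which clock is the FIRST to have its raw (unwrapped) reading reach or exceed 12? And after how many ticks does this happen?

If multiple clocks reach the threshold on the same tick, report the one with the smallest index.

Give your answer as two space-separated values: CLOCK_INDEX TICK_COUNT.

Answer: 1 8

Derivation:
clock 0: start=0, rate=0.9, needs 12-0 = 12; ticks = ceil(12/0.9) = ceil(13.3333) = 14; reading at tick 14 = 0 + 0.9*14 = 12.6000
clock 1: start=6, rate=0.8, needs 12-6 = 6; ticks = ceil(6/0.8) = ceil(7.5000) = 8; reading at tick 8 = 6 + 0.8*8 = 12.4000
Minimum tick count = 8; winners = [1]; smallest index = 1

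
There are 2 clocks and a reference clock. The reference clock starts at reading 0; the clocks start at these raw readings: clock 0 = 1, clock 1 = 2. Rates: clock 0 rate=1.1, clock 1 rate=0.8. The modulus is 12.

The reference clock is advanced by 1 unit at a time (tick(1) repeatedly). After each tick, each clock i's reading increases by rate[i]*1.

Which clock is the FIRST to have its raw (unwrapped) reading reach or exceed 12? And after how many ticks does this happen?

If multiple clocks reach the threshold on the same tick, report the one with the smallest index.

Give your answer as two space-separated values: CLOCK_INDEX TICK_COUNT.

clock 0: start=1, rate=1.1, needs 12-1 = 11; ticks = ceil(11/1.1) = ceil(10.0000) = 10; reading at tick 10 = 1 + 1.1*10 = 12.0000
clock 1: start=2, rate=0.8, needs 12-2 = 10; ticks = ceil(10/0.8) = ceil(12.5000) = 13; reading at tick 13 = 2 + 0.8*13 = 12.4000
Minimum tick count = 10; winners = [0]; smallest index = 0

Answer: 0 10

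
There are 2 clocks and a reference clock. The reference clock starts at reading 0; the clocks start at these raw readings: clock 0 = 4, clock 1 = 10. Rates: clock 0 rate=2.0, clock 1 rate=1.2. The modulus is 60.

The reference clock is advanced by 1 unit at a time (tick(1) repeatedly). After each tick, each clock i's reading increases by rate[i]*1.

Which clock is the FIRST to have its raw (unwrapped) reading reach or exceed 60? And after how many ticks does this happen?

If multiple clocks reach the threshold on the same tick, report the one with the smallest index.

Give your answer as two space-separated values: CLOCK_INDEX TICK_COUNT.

Answer: 0 28

Derivation:
clock 0: start=4, rate=2.0, needs 60-4 = 56; ticks = ceil(56/2.0) = ceil(28.0000) = 28; reading at tick 28 = 4 + 2.0*28 = 60.0000
clock 1: start=10, rate=1.2, needs 60-10 = 50; ticks = ceil(50/1.2) = ceil(41.6667) = 42; reading at tick 42 = 10 + 1.2*42 = 60.4000
Minimum tick count = 28; winners = [0]; smallest index = 0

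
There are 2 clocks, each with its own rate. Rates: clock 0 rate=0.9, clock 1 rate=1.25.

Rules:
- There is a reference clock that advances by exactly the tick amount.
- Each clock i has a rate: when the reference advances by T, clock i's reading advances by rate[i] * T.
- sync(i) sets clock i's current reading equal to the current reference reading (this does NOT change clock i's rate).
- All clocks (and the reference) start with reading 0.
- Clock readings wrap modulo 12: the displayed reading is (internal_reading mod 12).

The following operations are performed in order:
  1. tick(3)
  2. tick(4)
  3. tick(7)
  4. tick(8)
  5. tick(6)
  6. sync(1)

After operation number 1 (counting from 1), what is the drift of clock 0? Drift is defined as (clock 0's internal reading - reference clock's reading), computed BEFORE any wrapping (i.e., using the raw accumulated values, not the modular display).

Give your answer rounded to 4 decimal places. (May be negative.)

After op 1 tick(3): ref=3.0000 raw=[2.7000 3.7500]
Drift of clock 0 after op 1: 2.7000 - 3.0000 = -0.3000

Answer: -0.3000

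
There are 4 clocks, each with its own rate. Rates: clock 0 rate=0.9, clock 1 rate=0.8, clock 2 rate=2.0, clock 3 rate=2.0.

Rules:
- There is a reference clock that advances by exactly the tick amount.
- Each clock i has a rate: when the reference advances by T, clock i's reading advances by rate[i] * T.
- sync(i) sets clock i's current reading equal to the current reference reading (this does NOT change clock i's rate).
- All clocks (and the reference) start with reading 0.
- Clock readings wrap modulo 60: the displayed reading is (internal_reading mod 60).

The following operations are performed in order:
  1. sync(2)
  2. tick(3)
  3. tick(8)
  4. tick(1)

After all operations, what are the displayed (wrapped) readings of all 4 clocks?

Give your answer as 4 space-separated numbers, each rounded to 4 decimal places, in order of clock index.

Answer: 10.8000 9.6000 24.0000 24.0000

Derivation:
After op 1 sync(2): ref=0.0000 raw=[0.0000 0.0000 0.0000 0.0000]
After op 2 tick(3): ref=3.0000 raw=[2.7000 2.4000 6.0000 6.0000]
After op 3 tick(8): ref=11.0000 raw=[9.9000 8.8000 22.0000 22.0000]
After op 4 tick(1): ref=12.0000 raw=[10.8000 9.6000 24.0000 24.0000]
Wrap final raw readings (mod 60): 10.8000 mod 60 = 10.8000; 9.6000 mod 60 = 9.6000; 24.0000 mod 60 = 24.0000; 24.0000 mod 60 = 24.0000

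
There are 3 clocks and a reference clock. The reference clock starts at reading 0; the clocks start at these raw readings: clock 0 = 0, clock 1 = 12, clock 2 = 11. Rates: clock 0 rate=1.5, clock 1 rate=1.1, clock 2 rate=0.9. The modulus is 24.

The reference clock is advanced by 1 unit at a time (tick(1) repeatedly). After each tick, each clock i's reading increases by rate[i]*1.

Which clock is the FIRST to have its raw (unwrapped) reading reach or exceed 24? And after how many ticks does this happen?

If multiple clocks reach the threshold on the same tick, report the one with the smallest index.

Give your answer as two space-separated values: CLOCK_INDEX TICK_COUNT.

clock 0: start=0, rate=1.5, needs 24-0 = 24; ticks = ceil(24/1.5) = ceil(16.0000) = 16; reading at tick 16 = 0 + 1.5*16 = 24.0000
clock 1: start=12, rate=1.1, needs 24-12 = 12; ticks = ceil(12/1.1) = ceil(10.9091) = 11; reading at tick 11 = 12 + 1.1*11 = 24.1000
clock 2: start=11, rate=0.9, needs 24-11 = 13; ticks = ceil(13/0.9) = ceil(14.4444) = 15; reading at tick 15 = 11 + 0.9*15 = 24.5000
Minimum tick count = 11; winners = [1]; smallest index = 1

Answer: 1 11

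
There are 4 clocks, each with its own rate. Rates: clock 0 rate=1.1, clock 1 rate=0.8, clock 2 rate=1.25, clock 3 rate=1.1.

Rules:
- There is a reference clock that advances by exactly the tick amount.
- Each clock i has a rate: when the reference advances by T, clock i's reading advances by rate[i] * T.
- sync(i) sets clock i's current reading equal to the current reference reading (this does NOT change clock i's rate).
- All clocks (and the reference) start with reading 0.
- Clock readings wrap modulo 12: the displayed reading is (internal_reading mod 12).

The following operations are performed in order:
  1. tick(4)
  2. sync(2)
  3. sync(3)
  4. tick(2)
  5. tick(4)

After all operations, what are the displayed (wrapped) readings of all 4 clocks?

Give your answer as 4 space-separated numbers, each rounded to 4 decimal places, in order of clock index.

Answer: 11.0000 8.0000 11.5000 10.6000

Derivation:
After op 1 tick(4): ref=4.0000 raw=[4.4000 3.2000 5.0000 4.4000]
After op 2 sync(2): ref=4.0000 raw=[4.4000 3.2000 4.0000 4.4000]
After op 3 sync(3): ref=4.0000 raw=[4.4000 3.2000 4.0000 4.0000]
After op 4 tick(2): ref=6.0000 raw=[6.6000 4.8000 6.5000 6.2000]
After op 5 tick(4): ref=10.0000 raw=[11.0000 8.0000 11.5000 10.6000]
Wrap final raw readings (mod 12): 11.0000 mod 12 = 11.0000; 8.0000 mod 12 = 8.0000; 11.5000 mod 12 = 11.5000; 10.6000 mod 12 = 10.6000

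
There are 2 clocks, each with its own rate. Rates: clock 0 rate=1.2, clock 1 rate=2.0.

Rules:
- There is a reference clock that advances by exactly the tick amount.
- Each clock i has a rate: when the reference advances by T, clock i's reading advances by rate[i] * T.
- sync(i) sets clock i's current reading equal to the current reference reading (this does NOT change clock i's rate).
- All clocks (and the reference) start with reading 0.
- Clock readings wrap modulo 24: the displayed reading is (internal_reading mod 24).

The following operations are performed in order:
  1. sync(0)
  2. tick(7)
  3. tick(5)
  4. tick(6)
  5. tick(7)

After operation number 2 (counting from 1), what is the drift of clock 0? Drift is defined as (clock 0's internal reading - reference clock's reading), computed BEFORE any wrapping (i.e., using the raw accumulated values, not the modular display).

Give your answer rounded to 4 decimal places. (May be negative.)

Answer: 1.4000

Derivation:
After op 1 sync(0): ref=0.0000 raw=[0.0000 0.0000]
After op 2 tick(7): ref=7.0000 raw=[8.4000 14.0000]
Drift of clock 0 after op 2: 8.4000 - 7.0000 = 1.4000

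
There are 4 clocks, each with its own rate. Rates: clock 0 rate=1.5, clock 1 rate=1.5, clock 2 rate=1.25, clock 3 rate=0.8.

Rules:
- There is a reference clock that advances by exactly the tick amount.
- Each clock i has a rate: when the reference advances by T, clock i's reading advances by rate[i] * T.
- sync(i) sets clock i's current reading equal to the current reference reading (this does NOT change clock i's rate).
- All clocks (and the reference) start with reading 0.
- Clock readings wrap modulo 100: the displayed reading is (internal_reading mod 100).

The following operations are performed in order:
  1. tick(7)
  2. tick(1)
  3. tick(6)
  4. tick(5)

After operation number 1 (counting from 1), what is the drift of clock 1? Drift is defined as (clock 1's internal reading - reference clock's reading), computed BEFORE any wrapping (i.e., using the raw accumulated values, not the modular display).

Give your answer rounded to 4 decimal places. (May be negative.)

After op 1 tick(7): ref=7.0000 raw=[10.5000 10.5000 8.7500 5.6000]
Drift of clock 1 after op 1: 10.5000 - 7.0000 = 3.5000

Answer: 3.5000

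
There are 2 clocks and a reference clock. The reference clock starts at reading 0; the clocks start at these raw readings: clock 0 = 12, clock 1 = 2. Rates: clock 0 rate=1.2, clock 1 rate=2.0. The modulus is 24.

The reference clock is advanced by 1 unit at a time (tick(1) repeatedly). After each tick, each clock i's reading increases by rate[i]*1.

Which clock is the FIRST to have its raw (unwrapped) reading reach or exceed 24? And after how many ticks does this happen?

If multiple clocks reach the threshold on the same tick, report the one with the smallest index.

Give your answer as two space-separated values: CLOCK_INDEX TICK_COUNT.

clock 0: start=12, rate=1.2, needs 24-12 = 12; ticks = ceil(12/1.2) = ceil(10.0000) = 10; reading at tick 10 = 12 + 1.2*10 = 24.0000
clock 1: start=2, rate=2.0, needs 24-2 = 22; ticks = ceil(22/2.0) = ceil(11.0000) = 11; reading at tick 11 = 2 + 2.0*11 = 24.0000
Minimum tick count = 10; winners = [0]; smallest index = 0

Answer: 0 10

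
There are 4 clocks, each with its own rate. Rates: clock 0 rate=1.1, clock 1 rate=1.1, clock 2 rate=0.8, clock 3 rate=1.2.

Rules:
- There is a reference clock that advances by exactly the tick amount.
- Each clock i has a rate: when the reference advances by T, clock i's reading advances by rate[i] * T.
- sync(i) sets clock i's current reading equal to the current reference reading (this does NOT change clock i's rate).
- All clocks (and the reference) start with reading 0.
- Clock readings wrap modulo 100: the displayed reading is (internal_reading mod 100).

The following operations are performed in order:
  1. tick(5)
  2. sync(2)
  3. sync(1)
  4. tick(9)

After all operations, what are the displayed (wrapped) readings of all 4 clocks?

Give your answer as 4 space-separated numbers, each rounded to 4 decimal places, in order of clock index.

After op 1 tick(5): ref=5.0000 raw=[5.5000 5.5000 4.0000 6.0000]
After op 2 sync(2): ref=5.0000 raw=[5.5000 5.5000 5.0000 6.0000]
After op 3 sync(1): ref=5.0000 raw=[5.5000 5.0000 5.0000 6.0000]
After op 4 tick(9): ref=14.0000 raw=[15.4000 14.9000 12.2000 16.8000]
Wrap final raw readings (mod 100): 15.4000 mod 100 = 15.4000; 14.9000 mod 100 = 14.9000; 12.2000 mod 100 = 12.2000; 16.8000 mod 100 = 16.8000

Answer: 15.4000 14.9000 12.2000 16.8000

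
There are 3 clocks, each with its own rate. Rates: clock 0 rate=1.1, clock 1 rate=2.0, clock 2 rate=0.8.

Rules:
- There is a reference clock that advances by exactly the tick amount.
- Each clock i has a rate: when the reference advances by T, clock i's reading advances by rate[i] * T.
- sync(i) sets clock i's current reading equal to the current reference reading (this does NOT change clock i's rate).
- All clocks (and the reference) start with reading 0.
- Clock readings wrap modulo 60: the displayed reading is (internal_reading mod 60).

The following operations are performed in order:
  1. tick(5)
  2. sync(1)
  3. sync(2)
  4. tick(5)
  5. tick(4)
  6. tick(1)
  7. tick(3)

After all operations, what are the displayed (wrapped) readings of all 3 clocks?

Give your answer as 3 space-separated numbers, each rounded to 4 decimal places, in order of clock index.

After op 1 tick(5): ref=5.0000 raw=[5.5000 10.0000 4.0000]
After op 2 sync(1): ref=5.0000 raw=[5.5000 5.0000 4.0000]
After op 3 sync(2): ref=5.0000 raw=[5.5000 5.0000 5.0000]
After op 4 tick(5): ref=10.0000 raw=[11.0000 15.0000 9.0000]
After op 5 tick(4): ref=14.0000 raw=[15.4000 23.0000 12.2000]
After op 6 tick(1): ref=15.0000 raw=[16.5000 25.0000 13.0000]
After op 7 tick(3): ref=18.0000 raw=[19.8000 31.0000 15.4000]
Wrap final raw readings (mod 60): 19.8000 mod 60 = 19.8000; 31.0000 mod 60 = 31.0000; 15.4000 mod 60 = 15.4000

Answer: 19.8000 31.0000 15.4000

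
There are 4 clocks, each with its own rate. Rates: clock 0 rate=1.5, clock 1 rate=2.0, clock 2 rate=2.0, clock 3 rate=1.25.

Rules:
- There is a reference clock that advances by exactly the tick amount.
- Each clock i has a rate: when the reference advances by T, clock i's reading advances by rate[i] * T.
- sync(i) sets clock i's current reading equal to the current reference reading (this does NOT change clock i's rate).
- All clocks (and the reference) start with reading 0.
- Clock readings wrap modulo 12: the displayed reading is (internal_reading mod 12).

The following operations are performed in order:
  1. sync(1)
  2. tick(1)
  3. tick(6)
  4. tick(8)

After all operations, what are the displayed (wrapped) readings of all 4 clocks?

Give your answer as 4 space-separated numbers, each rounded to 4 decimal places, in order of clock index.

Answer: 10.5000 6.0000 6.0000 6.7500

Derivation:
After op 1 sync(1): ref=0.0000 raw=[0.0000 0.0000 0.0000 0.0000]
After op 2 tick(1): ref=1.0000 raw=[1.5000 2.0000 2.0000 1.2500]
After op 3 tick(6): ref=7.0000 raw=[10.5000 14.0000 14.0000 8.7500]
After op 4 tick(8): ref=15.0000 raw=[22.5000 30.0000 30.0000 18.7500]
Wrap final raw readings (mod 12): 22.5000 mod 12 = 10.5000; 30.0000 mod 12 = 6.0000; 30.0000 mod 12 = 6.0000; 18.7500 mod 12 = 6.7500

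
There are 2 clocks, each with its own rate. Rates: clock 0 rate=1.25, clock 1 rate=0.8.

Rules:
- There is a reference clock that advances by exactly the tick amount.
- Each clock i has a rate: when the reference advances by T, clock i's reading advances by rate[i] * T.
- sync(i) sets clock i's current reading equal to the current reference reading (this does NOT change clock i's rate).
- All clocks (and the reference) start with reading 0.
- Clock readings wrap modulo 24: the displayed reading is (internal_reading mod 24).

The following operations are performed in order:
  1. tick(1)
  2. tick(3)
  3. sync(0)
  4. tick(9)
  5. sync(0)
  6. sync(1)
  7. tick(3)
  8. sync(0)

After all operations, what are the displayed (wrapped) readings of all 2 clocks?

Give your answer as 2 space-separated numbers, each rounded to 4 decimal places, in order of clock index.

After op 1 tick(1): ref=1.0000 raw=[1.2500 0.8000]
After op 2 tick(3): ref=4.0000 raw=[5.0000 3.2000]
After op 3 sync(0): ref=4.0000 raw=[4.0000 3.2000]
After op 4 tick(9): ref=13.0000 raw=[15.2500 10.4000]
After op 5 sync(0): ref=13.0000 raw=[13.0000 10.4000]
After op 6 sync(1): ref=13.0000 raw=[13.0000 13.0000]
After op 7 tick(3): ref=16.0000 raw=[16.7500 15.4000]
After op 8 sync(0): ref=16.0000 raw=[16.0000 15.4000]
Wrap final raw readings (mod 24): 16.0000 mod 24 = 16.0000; 15.4000 mod 24 = 15.4000

Answer: 16.0000 15.4000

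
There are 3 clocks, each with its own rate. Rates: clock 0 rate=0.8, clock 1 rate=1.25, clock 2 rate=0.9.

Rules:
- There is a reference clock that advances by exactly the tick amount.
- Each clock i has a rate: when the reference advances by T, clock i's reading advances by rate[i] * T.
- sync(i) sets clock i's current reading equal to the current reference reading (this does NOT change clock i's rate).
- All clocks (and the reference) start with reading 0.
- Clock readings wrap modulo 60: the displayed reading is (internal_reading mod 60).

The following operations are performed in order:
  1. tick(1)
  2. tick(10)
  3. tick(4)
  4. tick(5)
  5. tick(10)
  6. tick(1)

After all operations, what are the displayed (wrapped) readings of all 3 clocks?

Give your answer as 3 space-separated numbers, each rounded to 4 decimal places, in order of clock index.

Answer: 24.8000 38.7500 27.9000

Derivation:
After op 1 tick(1): ref=1.0000 raw=[0.8000 1.2500 0.9000]
After op 2 tick(10): ref=11.0000 raw=[8.8000 13.7500 9.9000]
After op 3 tick(4): ref=15.0000 raw=[12.0000 18.7500 13.5000]
After op 4 tick(5): ref=20.0000 raw=[16.0000 25.0000 18.0000]
After op 5 tick(10): ref=30.0000 raw=[24.0000 37.5000 27.0000]
After op 6 tick(1): ref=31.0000 raw=[24.8000 38.7500 27.9000]
Wrap final raw readings (mod 60): 24.8000 mod 60 = 24.8000; 38.7500 mod 60 = 38.7500; 27.9000 mod 60 = 27.9000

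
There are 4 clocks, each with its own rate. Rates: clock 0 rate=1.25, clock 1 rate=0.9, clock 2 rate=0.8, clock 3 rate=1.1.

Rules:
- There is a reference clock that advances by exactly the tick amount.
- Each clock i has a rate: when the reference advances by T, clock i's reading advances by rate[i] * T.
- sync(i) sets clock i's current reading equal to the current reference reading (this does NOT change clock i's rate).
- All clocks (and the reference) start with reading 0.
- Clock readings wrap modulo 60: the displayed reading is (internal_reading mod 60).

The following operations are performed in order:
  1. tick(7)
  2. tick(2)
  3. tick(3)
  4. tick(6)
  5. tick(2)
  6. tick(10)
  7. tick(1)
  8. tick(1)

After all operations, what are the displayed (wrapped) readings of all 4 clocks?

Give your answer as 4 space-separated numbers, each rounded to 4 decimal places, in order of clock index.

After op 1 tick(7): ref=7.0000 raw=[8.7500 6.3000 5.6000 7.7000]
After op 2 tick(2): ref=9.0000 raw=[11.2500 8.1000 7.2000 9.9000]
After op 3 tick(3): ref=12.0000 raw=[15.0000 10.8000 9.6000 13.2000]
After op 4 tick(6): ref=18.0000 raw=[22.5000 16.2000 14.4000 19.8000]
After op 5 tick(2): ref=20.0000 raw=[25.0000 18.0000 16.0000 22.0000]
After op 6 tick(10): ref=30.0000 raw=[37.5000 27.0000 24.0000 33.0000]
After op 7 tick(1): ref=31.0000 raw=[38.7500 27.9000 24.8000 34.1000]
After op 8 tick(1): ref=32.0000 raw=[40.0000 28.8000 25.6000 35.2000]
Wrap final raw readings (mod 60): 40.0000 mod 60 = 40.0000; 28.8000 mod 60 = 28.8000; 25.6000 mod 60 = 25.6000; 35.2000 mod 60 = 35.2000

Answer: 40.0000 28.8000 25.6000 35.2000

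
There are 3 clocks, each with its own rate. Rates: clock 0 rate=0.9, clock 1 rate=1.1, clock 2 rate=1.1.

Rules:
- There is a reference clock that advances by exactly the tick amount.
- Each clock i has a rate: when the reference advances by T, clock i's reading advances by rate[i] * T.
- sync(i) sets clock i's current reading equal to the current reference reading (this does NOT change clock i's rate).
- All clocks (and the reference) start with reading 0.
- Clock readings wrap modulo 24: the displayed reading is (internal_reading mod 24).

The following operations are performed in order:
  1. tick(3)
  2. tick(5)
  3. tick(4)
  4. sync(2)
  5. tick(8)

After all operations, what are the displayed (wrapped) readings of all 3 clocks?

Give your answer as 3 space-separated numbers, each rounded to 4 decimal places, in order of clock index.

After op 1 tick(3): ref=3.0000 raw=[2.7000 3.3000 3.3000]
After op 2 tick(5): ref=8.0000 raw=[7.2000 8.8000 8.8000]
After op 3 tick(4): ref=12.0000 raw=[10.8000 13.2000 13.2000]
After op 4 sync(2): ref=12.0000 raw=[10.8000 13.2000 12.0000]
After op 5 tick(8): ref=20.0000 raw=[18.0000 22.0000 20.8000]
Wrap final raw readings (mod 24): 18.0000 mod 24 = 18.0000; 22.0000 mod 24 = 22.0000; 20.8000 mod 24 = 20.8000

Answer: 18.0000 22.0000 20.8000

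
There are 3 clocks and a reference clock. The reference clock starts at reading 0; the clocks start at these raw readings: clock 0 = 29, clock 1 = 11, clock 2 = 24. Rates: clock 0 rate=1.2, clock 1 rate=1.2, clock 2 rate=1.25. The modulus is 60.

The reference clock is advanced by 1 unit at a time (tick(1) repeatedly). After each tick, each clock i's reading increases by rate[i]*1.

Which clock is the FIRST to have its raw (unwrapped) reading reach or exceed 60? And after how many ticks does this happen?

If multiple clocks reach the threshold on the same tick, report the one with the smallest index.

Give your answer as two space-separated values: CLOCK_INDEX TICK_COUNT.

Answer: 0 26

Derivation:
clock 0: start=29, rate=1.2, needs 60-29 = 31; ticks = ceil(31/1.2) = ceil(25.8333) = 26; reading at tick 26 = 29 + 1.2*26 = 60.2000
clock 1: start=11, rate=1.2, needs 60-11 = 49; ticks = ceil(49/1.2) = ceil(40.8333) = 41; reading at tick 41 = 11 + 1.2*41 = 60.2000
clock 2: start=24, rate=1.25, needs 60-24 = 36; ticks = ceil(36/1.25) = ceil(28.8000) = 29; reading at tick 29 = 24 + 1.25*29 = 60.2500
Minimum tick count = 26; winners = [0]; smallest index = 0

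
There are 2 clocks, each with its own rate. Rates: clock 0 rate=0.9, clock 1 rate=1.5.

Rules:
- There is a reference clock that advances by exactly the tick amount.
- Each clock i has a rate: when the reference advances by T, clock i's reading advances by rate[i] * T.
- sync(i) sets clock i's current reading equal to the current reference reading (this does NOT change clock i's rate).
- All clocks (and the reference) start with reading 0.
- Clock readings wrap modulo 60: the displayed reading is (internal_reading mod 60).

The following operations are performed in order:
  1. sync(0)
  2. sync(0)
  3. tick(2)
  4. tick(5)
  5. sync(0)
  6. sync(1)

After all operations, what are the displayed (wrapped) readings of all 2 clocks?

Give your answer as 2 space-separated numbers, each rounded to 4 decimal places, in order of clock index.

After op 1 sync(0): ref=0.0000 raw=[0.0000 0.0000]
After op 2 sync(0): ref=0.0000 raw=[0.0000 0.0000]
After op 3 tick(2): ref=2.0000 raw=[1.8000 3.0000]
After op 4 tick(5): ref=7.0000 raw=[6.3000 10.5000]
After op 5 sync(0): ref=7.0000 raw=[7.0000 10.5000]
After op 6 sync(1): ref=7.0000 raw=[7.0000 7.0000]
Wrap final raw readings (mod 60): 7.0000 mod 60 = 7.0000; 7.0000 mod 60 = 7.0000

Answer: 7.0000 7.0000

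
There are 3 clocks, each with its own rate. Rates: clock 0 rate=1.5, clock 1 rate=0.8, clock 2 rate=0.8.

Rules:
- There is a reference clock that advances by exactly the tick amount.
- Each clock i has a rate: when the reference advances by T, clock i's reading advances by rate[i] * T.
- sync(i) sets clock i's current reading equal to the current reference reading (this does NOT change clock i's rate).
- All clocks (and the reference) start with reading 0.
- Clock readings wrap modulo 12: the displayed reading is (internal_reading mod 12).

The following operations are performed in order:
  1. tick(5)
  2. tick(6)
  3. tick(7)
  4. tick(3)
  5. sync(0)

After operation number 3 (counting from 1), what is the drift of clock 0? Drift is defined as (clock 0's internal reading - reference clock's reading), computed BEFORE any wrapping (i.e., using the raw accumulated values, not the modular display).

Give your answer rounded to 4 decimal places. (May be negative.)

Answer: 9.0000

Derivation:
After op 1 tick(5): ref=5.0000 raw=[7.5000 4.0000 4.0000]
After op 2 tick(6): ref=11.0000 raw=[16.5000 8.8000 8.8000]
After op 3 tick(7): ref=18.0000 raw=[27.0000 14.4000 14.4000]
Drift of clock 0 after op 3: 27.0000 - 18.0000 = 9.0000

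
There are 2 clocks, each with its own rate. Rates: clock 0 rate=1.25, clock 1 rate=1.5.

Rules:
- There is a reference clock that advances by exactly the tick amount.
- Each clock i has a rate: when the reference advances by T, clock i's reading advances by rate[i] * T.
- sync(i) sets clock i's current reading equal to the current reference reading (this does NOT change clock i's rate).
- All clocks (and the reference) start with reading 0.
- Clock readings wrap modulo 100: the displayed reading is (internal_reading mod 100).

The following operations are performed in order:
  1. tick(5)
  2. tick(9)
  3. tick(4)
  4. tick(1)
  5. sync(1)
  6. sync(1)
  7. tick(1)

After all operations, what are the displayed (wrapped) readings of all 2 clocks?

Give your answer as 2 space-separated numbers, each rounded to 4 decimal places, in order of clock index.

Answer: 25.0000 20.5000

Derivation:
After op 1 tick(5): ref=5.0000 raw=[6.2500 7.5000]
After op 2 tick(9): ref=14.0000 raw=[17.5000 21.0000]
After op 3 tick(4): ref=18.0000 raw=[22.5000 27.0000]
After op 4 tick(1): ref=19.0000 raw=[23.7500 28.5000]
After op 5 sync(1): ref=19.0000 raw=[23.7500 19.0000]
After op 6 sync(1): ref=19.0000 raw=[23.7500 19.0000]
After op 7 tick(1): ref=20.0000 raw=[25.0000 20.5000]
Wrap final raw readings (mod 100): 25.0000 mod 100 = 25.0000; 20.5000 mod 100 = 20.5000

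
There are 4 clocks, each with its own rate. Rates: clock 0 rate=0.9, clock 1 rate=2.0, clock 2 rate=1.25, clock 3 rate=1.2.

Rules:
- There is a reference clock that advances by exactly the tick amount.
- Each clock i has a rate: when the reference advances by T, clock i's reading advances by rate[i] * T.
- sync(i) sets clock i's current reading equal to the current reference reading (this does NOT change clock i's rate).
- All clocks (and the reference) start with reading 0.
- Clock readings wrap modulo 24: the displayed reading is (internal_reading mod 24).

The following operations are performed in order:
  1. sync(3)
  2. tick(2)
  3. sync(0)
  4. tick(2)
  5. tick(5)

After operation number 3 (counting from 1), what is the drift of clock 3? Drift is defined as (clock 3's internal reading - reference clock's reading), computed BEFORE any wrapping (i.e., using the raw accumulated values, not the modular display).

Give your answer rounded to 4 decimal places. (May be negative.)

After op 1 sync(3): ref=0.0000 raw=[0.0000 0.0000 0.0000 0.0000]
After op 2 tick(2): ref=2.0000 raw=[1.8000 4.0000 2.5000 2.4000]
After op 3 sync(0): ref=2.0000 raw=[2.0000 4.0000 2.5000 2.4000]
Drift of clock 3 after op 3: 2.4000 - 2.0000 = 0.4000

Answer: 0.4000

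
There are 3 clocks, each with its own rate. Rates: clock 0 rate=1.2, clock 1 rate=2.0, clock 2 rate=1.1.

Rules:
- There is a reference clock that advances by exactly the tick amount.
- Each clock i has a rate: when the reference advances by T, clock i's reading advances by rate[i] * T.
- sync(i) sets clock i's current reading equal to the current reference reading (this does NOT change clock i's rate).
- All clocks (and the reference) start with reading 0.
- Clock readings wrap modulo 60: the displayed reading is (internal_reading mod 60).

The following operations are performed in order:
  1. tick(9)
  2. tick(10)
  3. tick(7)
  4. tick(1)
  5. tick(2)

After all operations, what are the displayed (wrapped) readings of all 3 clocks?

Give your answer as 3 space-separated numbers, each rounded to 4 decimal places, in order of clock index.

Answer: 34.8000 58.0000 31.9000

Derivation:
After op 1 tick(9): ref=9.0000 raw=[10.8000 18.0000 9.9000]
After op 2 tick(10): ref=19.0000 raw=[22.8000 38.0000 20.9000]
After op 3 tick(7): ref=26.0000 raw=[31.2000 52.0000 28.6000]
After op 4 tick(1): ref=27.0000 raw=[32.4000 54.0000 29.7000]
After op 5 tick(2): ref=29.0000 raw=[34.8000 58.0000 31.9000]
Wrap final raw readings (mod 60): 34.8000 mod 60 = 34.8000; 58.0000 mod 60 = 58.0000; 31.9000 mod 60 = 31.9000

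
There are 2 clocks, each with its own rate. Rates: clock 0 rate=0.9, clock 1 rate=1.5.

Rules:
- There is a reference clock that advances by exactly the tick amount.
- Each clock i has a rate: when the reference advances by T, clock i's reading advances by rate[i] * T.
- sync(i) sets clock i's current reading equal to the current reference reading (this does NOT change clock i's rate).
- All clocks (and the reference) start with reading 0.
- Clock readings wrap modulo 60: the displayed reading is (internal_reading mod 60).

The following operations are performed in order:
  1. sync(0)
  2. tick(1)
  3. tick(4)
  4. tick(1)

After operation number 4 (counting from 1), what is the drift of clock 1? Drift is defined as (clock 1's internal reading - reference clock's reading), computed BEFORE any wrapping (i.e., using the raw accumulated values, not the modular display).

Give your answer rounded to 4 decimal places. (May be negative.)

After op 1 sync(0): ref=0.0000 raw=[0.0000 0.0000]
After op 2 tick(1): ref=1.0000 raw=[0.9000 1.5000]
After op 3 tick(4): ref=5.0000 raw=[4.5000 7.5000]
After op 4 tick(1): ref=6.0000 raw=[5.4000 9.0000]
Drift of clock 1 after op 4: 9.0000 - 6.0000 = 3.0000

Answer: 3.0000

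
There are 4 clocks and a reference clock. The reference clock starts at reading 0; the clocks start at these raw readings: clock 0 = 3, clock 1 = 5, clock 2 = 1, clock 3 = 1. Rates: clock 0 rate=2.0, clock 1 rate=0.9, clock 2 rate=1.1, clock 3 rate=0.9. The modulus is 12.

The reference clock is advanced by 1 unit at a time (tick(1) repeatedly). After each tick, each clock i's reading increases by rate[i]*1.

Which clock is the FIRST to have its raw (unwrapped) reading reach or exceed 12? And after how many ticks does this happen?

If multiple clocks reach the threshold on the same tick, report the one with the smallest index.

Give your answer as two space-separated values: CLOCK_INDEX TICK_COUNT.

clock 0: start=3, rate=2.0, needs 12-3 = 9; ticks = ceil(9/2.0) = ceil(4.5000) = 5; reading at tick 5 = 3 + 2.0*5 = 13.0000
clock 1: start=5, rate=0.9, needs 12-5 = 7; ticks = ceil(7/0.9) = ceil(7.7778) = 8; reading at tick 8 = 5 + 0.9*8 = 12.2000
clock 2: start=1, rate=1.1, needs 12-1 = 11; ticks = ceil(11/1.1) = ceil(10.0000) = 10; reading at tick 10 = 1 + 1.1*10 = 12.0000
clock 3: start=1, rate=0.9, needs 12-1 = 11; ticks = ceil(11/0.9) = ceil(12.2222) = 13; reading at tick 13 = 1 + 0.9*13 = 12.7000
Minimum tick count = 5; winners = [0]; smallest index = 0

Answer: 0 5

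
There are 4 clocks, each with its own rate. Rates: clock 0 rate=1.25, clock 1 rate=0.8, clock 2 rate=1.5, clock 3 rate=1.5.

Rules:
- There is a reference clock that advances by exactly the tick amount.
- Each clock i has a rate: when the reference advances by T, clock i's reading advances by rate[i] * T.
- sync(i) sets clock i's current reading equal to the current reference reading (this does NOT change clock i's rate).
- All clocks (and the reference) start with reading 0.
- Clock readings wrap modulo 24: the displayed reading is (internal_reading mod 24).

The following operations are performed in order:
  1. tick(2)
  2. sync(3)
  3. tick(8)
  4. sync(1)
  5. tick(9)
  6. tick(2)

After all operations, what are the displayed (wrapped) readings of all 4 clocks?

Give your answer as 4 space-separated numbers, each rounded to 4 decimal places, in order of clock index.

Answer: 2.2500 18.8000 7.5000 6.5000

Derivation:
After op 1 tick(2): ref=2.0000 raw=[2.5000 1.6000 3.0000 3.0000]
After op 2 sync(3): ref=2.0000 raw=[2.5000 1.6000 3.0000 2.0000]
After op 3 tick(8): ref=10.0000 raw=[12.5000 8.0000 15.0000 14.0000]
After op 4 sync(1): ref=10.0000 raw=[12.5000 10.0000 15.0000 14.0000]
After op 5 tick(9): ref=19.0000 raw=[23.7500 17.2000 28.5000 27.5000]
After op 6 tick(2): ref=21.0000 raw=[26.2500 18.8000 31.5000 30.5000]
Wrap final raw readings (mod 24): 26.2500 mod 24 = 2.2500; 18.8000 mod 24 = 18.8000; 31.5000 mod 24 = 7.5000; 30.5000 mod 24 = 6.5000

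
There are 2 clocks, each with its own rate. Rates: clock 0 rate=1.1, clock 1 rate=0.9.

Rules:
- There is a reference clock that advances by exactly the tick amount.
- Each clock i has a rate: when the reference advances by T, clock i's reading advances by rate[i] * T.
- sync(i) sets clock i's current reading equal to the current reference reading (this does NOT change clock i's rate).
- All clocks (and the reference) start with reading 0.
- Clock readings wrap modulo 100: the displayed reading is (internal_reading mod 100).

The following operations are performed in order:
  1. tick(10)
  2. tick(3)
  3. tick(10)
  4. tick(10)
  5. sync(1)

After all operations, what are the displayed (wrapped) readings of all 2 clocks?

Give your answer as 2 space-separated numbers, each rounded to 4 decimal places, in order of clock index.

After op 1 tick(10): ref=10.0000 raw=[11.0000 9.0000]
After op 2 tick(3): ref=13.0000 raw=[14.3000 11.7000]
After op 3 tick(10): ref=23.0000 raw=[25.3000 20.7000]
After op 4 tick(10): ref=33.0000 raw=[36.3000 29.7000]
After op 5 sync(1): ref=33.0000 raw=[36.3000 33.0000]
Wrap final raw readings (mod 100): 36.3000 mod 100 = 36.3000; 33.0000 mod 100 = 33.0000

Answer: 36.3000 33.0000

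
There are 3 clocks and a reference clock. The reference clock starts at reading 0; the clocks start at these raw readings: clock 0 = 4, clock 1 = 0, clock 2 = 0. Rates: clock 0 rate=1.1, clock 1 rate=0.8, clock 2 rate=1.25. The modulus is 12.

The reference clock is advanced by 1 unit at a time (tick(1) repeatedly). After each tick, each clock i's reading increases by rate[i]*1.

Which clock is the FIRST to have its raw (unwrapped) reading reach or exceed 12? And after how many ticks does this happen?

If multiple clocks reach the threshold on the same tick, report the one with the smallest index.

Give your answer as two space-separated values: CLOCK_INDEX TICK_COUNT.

clock 0: start=4, rate=1.1, needs 12-4 = 8; ticks = ceil(8/1.1) = ceil(7.2727) = 8; reading at tick 8 = 4 + 1.1*8 = 12.8000
clock 1: start=0, rate=0.8, needs 12-0 = 12; ticks = ceil(12/0.8) = ceil(15.0000) = 15; reading at tick 15 = 0 + 0.8*15 = 12.0000
clock 2: start=0, rate=1.25, needs 12-0 = 12; ticks = ceil(12/1.25) = ceil(9.6000) = 10; reading at tick 10 = 0 + 1.25*10 = 12.5000
Minimum tick count = 8; winners = [0]; smallest index = 0

Answer: 0 8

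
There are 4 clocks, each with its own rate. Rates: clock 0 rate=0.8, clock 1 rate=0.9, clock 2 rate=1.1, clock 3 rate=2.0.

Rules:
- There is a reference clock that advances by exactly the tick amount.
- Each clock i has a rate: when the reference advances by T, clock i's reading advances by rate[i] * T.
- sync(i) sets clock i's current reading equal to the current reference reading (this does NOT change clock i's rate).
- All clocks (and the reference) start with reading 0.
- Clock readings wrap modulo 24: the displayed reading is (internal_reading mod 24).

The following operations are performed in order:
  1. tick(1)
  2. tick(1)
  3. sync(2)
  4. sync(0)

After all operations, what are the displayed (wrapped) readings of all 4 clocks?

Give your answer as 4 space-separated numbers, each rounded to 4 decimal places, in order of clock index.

Answer: 2.0000 1.8000 2.0000 4.0000

Derivation:
After op 1 tick(1): ref=1.0000 raw=[0.8000 0.9000 1.1000 2.0000]
After op 2 tick(1): ref=2.0000 raw=[1.6000 1.8000 2.2000 4.0000]
After op 3 sync(2): ref=2.0000 raw=[1.6000 1.8000 2.0000 4.0000]
After op 4 sync(0): ref=2.0000 raw=[2.0000 1.8000 2.0000 4.0000]
Wrap final raw readings (mod 24): 2.0000 mod 24 = 2.0000; 1.8000 mod 24 = 1.8000; 2.0000 mod 24 = 2.0000; 4.0000 mod 24 = 4.0000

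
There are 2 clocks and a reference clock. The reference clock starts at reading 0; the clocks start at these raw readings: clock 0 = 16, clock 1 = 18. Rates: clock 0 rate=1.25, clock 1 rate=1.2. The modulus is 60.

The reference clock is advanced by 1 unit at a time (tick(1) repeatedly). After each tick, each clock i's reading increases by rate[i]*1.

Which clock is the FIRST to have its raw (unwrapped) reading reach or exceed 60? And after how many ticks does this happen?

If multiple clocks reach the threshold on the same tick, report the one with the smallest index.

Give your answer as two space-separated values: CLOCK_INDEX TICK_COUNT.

clock 0: start=16, rate=1.25, needs 60-16 = 44; ticks = ceil(44/1.25) = ceil(35.2000) = 36; reading at tick 36 = 16 + 1.25*36 = 61.0000
clock 1: start=18, rate=1.2, needs 60-18 = 42; ticks = ceil(42/1.2) = ceil(35.0000) = 35; reading at tick 35 = 18 + 1.2*35 = 60.0000
Minimum tick count = 35; winners = [1]; smallest index = 1

Answer: 1 35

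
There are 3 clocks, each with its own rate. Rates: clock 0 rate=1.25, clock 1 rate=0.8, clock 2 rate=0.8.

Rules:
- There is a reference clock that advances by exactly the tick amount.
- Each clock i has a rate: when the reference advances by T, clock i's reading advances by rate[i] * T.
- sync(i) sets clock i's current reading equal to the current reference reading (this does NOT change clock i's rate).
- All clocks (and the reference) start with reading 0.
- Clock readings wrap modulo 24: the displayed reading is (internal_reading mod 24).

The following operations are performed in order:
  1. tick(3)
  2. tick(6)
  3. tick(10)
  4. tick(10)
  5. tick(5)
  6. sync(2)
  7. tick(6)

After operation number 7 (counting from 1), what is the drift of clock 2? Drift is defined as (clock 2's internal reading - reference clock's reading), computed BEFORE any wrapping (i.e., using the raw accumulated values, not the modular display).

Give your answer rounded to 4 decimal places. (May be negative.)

After op 1 tick(3): ref=3.0000 raw=[3.7500 2.4000 2.4000]
After op 2 tick(6): ref=9.0000 raw=[11.2500 7.2000 7.2000]
After op 3 tick(10): ref=19.0000 raw=[23.7500 15.2000 15.2000]
After op 4 tick(10): ref=29.0000 raw=[36.2500 23.2000 23.2000]
After op 5 tick(5): ref=34.0000 raw=[42.5000 27.2000 27.2000]
After op 6 sync(2): ref=34.0000 raw=[42.5000 27.2000 34.0000]
After op 7 tick(6): ref=40.0000 raw=[50.0000 32.0000 38.8000]
Drift of clock 2 after op 7: 38.8000 - 40.0000 = -1.2000

Answer: -1.2000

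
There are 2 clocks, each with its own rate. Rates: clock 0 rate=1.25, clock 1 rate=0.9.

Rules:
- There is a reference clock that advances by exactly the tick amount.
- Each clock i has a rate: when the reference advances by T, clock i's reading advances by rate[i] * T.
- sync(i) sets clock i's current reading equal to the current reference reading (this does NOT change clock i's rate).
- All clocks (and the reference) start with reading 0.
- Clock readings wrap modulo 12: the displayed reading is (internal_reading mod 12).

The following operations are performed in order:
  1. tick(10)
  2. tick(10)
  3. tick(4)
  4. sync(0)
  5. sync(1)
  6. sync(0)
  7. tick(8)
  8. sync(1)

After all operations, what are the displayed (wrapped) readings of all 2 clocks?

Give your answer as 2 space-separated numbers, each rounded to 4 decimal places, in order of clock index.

After op 1 tick(10): ref=10.0000 raw=[12.5000 9.0000]
After op 2 tick(10): ref=20.0000 raw=[25.0000 18.0000]
After op 3 tick(4): ref=24.0000 raw=[30.0000 21.6000]
After op 4 sync(0): ref=24.0000 raw=[24.0000 21.6000]
After op 5 sync(1): ref=24.0000 raw=[24.0000 24.0000]
After op 6 sync(0): ref=24.0000 raw=[24.0000 24.0000]
After op 7 tick(8): ref=32.0000 raw=[34.0000 31.2000]
After op 8 sync(1): ref=32.0000 raw=[34.0000 32.0000]
Wrap final raw readings (mod 12): 34.0000 mod 12 = 10.0000; 32.0000 mod 12 = 8.0000

Answer: 10.0000 8.0000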